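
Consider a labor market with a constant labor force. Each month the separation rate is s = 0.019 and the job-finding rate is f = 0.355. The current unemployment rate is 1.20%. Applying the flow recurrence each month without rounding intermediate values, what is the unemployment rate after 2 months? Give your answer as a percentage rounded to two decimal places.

With a fixed labor force, u_{t+1} = u_t + s·(1−u_t) − f·u_t = u_t·(1−s−f) + s.
Here 1−s−f = 0.626 and s = 0.019.
u_1 = 0.012000 × 0.626 + 0.019 = 0.026512.
u_2 = 0.026512 × 0.626 + 0.019 = 0.035597.

Unemployment rate after two months ≈ 3.56%.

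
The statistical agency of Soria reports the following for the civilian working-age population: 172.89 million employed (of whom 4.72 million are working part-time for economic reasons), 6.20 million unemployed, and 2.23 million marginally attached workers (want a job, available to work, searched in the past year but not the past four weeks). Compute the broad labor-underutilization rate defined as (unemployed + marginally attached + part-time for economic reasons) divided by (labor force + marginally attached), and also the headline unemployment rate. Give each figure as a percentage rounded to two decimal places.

Labor force = 172.89 + 6.20 = 179.09 million.
Numerator = 6.20 + 2.23 + 4.72 = 13.15 million.
Denominator = 179.09 + 2.23 = 181.32 million.
Broad rate = 13.15 / 181.32 = 7.25%.
Headline unemployment rate = 6.20 / 179.09 = 3.46%.

Broad underutilization rate ≈ 7.25%; headline unemployment rate ≈ 3.46%.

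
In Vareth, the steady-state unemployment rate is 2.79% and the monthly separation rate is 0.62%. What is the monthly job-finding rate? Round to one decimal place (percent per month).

Job-finding rate ≈ 21.6% per month.

From u* = s/(s+f): f = s·(1−u)/u.
f = 0.62 × (1 − 0.0279) / 0.0279 = 0.6027 / 0.0279 ≈ 21.6% per month.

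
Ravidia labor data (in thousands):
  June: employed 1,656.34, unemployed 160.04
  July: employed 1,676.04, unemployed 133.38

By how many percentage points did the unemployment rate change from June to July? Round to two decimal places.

The unemployment rate changed by −1.44 percentage points.

June: labor force = 1,656.34 + 160.04 = 1,816.38; u = 160.04/1,816.38 = 8.81%.
July: labor force = 1,676.04 + 133.38 = 1,809.42; u = 133.38/1,809.42 = 7.37%.
Change = 7.37% − 8.81% = −1.44 pp.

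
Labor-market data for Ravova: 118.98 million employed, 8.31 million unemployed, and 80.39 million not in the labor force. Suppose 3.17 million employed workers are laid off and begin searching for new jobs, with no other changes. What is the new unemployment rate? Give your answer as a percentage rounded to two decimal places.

New unemployment rate ≈ 9.02%.

Initially, labor force = 118.98 + 8.31 = 127.29 million, so u = 8.31/127.29 = 6.53%.
After the change, employed falls and unemployed rises by 3.17; labor force unchanged → E = 115.81, U = 11.48, labor force = 127.29 million.
New unemployment rate = 11.48 / 127.29 = 9.02%.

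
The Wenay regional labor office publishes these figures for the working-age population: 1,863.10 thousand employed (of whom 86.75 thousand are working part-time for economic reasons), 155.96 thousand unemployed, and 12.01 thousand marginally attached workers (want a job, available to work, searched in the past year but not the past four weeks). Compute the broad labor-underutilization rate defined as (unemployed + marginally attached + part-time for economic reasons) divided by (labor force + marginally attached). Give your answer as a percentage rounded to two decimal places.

Labor force = 1,863.10 + 155.96 = 2,019.06 thousand.
Numerator = 155.96 + 12.01 + 86.75 = 254.72 thousand.
Denominator = 2,019.06 + 12.01 = 2,031.07 thousand.
Broad rate = 254.72 / 2,031.07 = 12.54%.

Broad underutilization rate ≈ 12.54%.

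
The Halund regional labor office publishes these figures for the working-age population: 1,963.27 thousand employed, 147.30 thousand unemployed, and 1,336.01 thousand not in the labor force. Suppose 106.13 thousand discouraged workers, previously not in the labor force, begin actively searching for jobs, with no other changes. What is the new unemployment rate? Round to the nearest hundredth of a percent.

New unemployment rate ≈ 11.43%.

Initially, labor force = 1,963.27 + 147.30 = 2,110.57 thousand, so u = 147.30/2,110.57 = 6.98%.
After the change, unemployed and labor force both rise by 106.13 → E = 1,963.27, U = 253.43, labor force = 2,216.70 thousand.
New unemployment rate = 253.43 / 2,216.70 = 11.43%.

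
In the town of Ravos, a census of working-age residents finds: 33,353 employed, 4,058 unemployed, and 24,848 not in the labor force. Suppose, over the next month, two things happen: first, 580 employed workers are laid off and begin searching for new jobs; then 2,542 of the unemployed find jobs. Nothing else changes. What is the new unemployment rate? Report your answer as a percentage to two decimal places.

Initially, labor force = 33,353 + 4,058 = 37,411, so u = 4,058/37,411 = 10.85%.
After the first change, employed falls and unemployed rises by 580; labor force unchanged → E = 32,773, U = 4,638, labor force = 37,411.
After the second change, unemployed falls and employed rises by 2,542; labor force unchanged → E = 35,315, U = 2,096, labor force = 37,411.
New unemployment rate = 2,096 / 37,411 = 5.60%.

New unemployment rate ≈ 5.60%.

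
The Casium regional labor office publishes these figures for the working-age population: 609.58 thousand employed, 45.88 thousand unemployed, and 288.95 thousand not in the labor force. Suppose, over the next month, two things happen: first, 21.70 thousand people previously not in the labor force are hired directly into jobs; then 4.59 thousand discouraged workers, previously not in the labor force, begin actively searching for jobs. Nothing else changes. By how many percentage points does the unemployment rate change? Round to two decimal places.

Initially, labor force = 609.58 + 45.88 = 655.46 thousand, so u = 45.88/655.46 = 7.00%.
After the first change, employed and labor force both rise by 21.70; unemployed unchanged → E = 631.28, U = 45.88, labor force = 677.16 thousand.
After the second change, unemployed and labor force both rise by 4.59 → E = 631.28, U = 50.47, labor force = 681.75 thousand.
New unemployment rate = 50.47 / 681.75 = 7.40%.
Change = 7.40% − 7.00% = +0.40 percentage points.

The unemployment rate changes by +0.40 percentage points.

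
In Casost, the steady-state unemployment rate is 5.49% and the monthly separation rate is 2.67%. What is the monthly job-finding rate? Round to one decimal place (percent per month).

Job-finding rate ≈ 46.0% per month.

From u* = s/(s+f): f = s·(1−u)/u.
f = 2.67 × (1 − 0.0549) / 0.0549 = 2.5234 / 0.0549 ≈ 46.0% per month.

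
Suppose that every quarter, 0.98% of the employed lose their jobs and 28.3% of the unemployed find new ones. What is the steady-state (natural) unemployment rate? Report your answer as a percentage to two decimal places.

At steady state the flows balance: s·E = f·U, so U/(E+U) = s/(s+f).
u* = 0.98 / (0.98 + 28.3) = 0.98 / 29.28 = 3.35%.

Steady-state unemployment rate ≈ 3.35%.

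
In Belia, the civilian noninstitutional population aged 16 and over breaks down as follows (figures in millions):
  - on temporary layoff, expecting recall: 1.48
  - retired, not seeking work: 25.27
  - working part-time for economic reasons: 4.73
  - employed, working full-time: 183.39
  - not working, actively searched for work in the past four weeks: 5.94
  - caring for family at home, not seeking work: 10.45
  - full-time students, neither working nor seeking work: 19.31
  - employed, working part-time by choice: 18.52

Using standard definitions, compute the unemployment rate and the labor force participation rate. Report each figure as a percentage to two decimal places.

Unemployment rate ≈ 3.47%; labor force participation rate ≈ 79.55%.

Employed = 4.73 + 183.39 + 18.52 = 206.64 million (anyone who worked, including part-time for economic reasons, counts as employed).
Unemployed = 1.48 + 5.94 = 7.42 million (jobless and actively searching, or on temporary layoff).
Labor force = 206.64 + 7.42 = 214.06 million.
Not in labor force = 25.27 + 10.45 + 19.31 = 55.03 million (those not working and not actively searching are outside the labor force).
Civilian working-age population = 214.06 + 55.03 = 269.09 million.
Unemployment rate = 7.42 / 214.06 = 3.47%.
Labor force participation rate = 214.06 / 269.09 = 79.55%.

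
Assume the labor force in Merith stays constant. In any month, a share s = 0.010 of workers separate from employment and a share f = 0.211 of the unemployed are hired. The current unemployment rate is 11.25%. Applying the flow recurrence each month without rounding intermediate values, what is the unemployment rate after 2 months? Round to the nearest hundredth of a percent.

With a fixed labor force, u_{t+1} = u_t + s·(1−u_t) − f·u_t = u_t·(1−s−f) + s.
Here 1−s−f = 0.779 and s = 0.010.
u_1 = 0.112500 × 0.779 + 0.010 = 0.097638.
u_2 = 0.097638 × 0.779 + 0.010 = 0.086060.

Unemployment rate after two months ≈ 8.61%.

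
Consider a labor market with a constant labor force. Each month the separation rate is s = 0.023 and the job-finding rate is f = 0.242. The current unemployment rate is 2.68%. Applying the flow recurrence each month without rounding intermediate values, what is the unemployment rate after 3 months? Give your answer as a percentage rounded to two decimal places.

Unemployment rate after three months ≈ 6.30%.

With a fixed labor force, u_{t+1} = u_t + s·(1−u_t) − f·u_t = u_t·(1−s−f) + s.
Here 1−s−f = 0.735 and s = 0.023.
u_1 = 0.026800 × 0.735 + 0.023 = 0.042698.
u_2 = 0.042698 × 0.735 + 0.023 = 0.054383.
u_3 = 0.054383 × 0.735 + 0.023 = 0.062972.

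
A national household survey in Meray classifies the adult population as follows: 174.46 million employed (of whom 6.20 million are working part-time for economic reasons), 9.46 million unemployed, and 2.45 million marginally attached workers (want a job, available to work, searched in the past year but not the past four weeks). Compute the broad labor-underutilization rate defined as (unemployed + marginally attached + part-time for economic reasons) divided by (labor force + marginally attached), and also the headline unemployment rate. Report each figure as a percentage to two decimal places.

Labor force = 174.46 + 9.46 = 183.92 million.
Numerator = 9.46 + 2.45 + 6.20 = 18.11 million.
Denominator = 183.92 + 2.45 = 186.37 million.
Broad rate = 18.11 / 186.37 = 9.72%.
Headline unemployment rate = 9.46 / 183.92 = 5.14%.

Broad underutilization rate ≈ 9.72%; headline unemployment rate ≈ 5.14%.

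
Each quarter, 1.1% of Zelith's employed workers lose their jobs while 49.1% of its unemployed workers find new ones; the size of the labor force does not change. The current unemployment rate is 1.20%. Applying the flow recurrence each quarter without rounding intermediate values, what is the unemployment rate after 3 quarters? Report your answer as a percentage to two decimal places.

With a fixed labor force, u_{t+1} = u_t + s·(1−u_t) − f·u_t = u_t·(1−s−f) + s.
Here 1−s−f = 0.498 and s = 0.011.
u_1 = 0.012000 × 0.498 + 0.011 = 0.016976.
u_2 = 0.016976 × 0.498 + 0.011 = 0.019454.
u_3 = 0.019454 × 0.498 + 0.011 = 0.020688.

Unemployment rate after three quarters ≈ 2.07%.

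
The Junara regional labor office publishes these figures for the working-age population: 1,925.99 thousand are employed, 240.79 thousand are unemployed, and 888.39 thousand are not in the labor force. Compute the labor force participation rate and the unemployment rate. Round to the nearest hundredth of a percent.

Labor force participation rate ≈ 70.92%; unemployment rate ≈ 11.11%.

Labor force = employed + unemployed = 1,925.99 + 240.79 = 2,166.78 thousand.
Working-age population = 2,166.78 + 888.39 = 3,055.17 thousand.
Unemployment rate = 240.79 / 2,166.78 = 11.11%.
Labor force participation rate = 2,166.78 / 3,055.17 = 70.92%.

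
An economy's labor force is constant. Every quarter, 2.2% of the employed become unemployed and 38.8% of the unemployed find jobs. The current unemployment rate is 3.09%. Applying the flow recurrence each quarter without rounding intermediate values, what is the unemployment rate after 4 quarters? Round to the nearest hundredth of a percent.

With a fixed labor force, u_{t+1} = u_t + s·(1−u_t) − f·u_t = u_t·(1−s−f) + s.
Here 1−s−f = 0.590 and s = 0.022.
u_1 = 0.030900 × 0.590 + 0.022 = 0.040231.
u_2 = 0.040231 × 0.590 + 0.022 = 0.045736.
u_3 = 0.045736 × 0.590 + 0.022 = 0.048984.
u_4 = 0.048984 × 0.590 + 0.022 = 0.050901.

Unemployment rate after four quarters ≈ 5.09%.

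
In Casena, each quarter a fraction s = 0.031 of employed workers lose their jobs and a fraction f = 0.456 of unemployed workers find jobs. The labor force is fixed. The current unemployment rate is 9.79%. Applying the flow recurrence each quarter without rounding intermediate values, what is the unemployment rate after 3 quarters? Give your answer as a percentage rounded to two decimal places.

Unemployment rate after three quarters ≈ 6.83%.

With a fixed labor force, u_{t+1} = u_t + s·(1−u_t) − f·u_t = u_t·(1−s−f) + s.
Here 1−s−f = 0.513 and s = 0.031.
u_1 = 0.097900 × 0.513 + 0.031 = 0.081223.
u_2 = 0.081223 × 0.513 + 0.031 = 0.072667.
u_3 = 0.072667 × 0.513 + 0.031 = 0.068278.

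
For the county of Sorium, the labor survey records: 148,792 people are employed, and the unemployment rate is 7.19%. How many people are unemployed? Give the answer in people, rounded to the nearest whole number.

Let U be the number unemployed. The labor force is E + U, and U/(E+U) = 0.0719.
So U = 0.0719 × 148,792 / (1 − 0.0719) = 10698.14 / 0.9281 ≈ 11,527.

About 11,527 are unemployed.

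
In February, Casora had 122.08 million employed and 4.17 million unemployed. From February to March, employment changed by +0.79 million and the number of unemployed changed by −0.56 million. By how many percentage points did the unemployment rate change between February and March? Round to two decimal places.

The unemployment rate changed by −0.45 percentage points.

February: labor force = 122.08 + 4.17 = 126.25; u = 4.17/126.25 = 3.30%.
March: labor force = 122.87 + 3.61 = 126.48; u = 3.61/126.48 = 2.85%.
Change = 2.85% − 3.30% = −0.45 pp.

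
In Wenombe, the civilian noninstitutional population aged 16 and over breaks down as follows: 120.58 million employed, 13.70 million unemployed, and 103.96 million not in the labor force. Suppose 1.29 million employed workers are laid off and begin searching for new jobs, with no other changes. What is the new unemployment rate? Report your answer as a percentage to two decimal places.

New unemployment rate ≈ 11.16%.

Initially, labor force = 120.58 + 13.70 = 134.28 million, so u = 13.70/134.28 = 10.20%.
After the change, employed falls and unemployed rises by 1.29; labor force unchanged → E = 119.29, U = 14.99, labor force = 134.28 million.
New unemployment rate = 14.99 / 134.28 = 11.16%.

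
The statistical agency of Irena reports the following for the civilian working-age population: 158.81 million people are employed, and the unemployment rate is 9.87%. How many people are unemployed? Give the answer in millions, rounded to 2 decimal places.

About 17.39 million are unemployed.

Let U be the number unemployed. The labor force is E + U, and U/(E+U) = 0.0987.
So U = 0.0987 × 158.81 / (1 − 0.0987) = 15.6745 / 0.9013 ≈ 17.39 million.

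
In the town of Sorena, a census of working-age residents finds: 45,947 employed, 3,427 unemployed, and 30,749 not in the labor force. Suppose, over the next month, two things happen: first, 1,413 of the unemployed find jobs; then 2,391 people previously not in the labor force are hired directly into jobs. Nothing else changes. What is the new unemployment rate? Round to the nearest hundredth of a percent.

Initially, labor force = 45,947 + 3,427 = 49,374, so u = 3,427/49,374 = 6.94%.
After the first change, unemployed falls and employed rises by 1,413; labor force unchanged → E = 47,360, U = 2,014, labor force = 49,374.
After the second change, employed and labor force both rise by 2,391; unemployed unchanged → E = 49,751, U = 2,014, labor force = 51,765.
New unemployment rate = 2,014 / 51,765 = 3.89%.

New unemployment rate ≈ 3.89%.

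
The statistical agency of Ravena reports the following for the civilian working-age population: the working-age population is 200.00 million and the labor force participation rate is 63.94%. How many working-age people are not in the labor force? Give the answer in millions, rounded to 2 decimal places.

Share not in the labor force = 1 − 0.6394 = 0.3606.
Not in labor force = 0.3606 × 200.00 ≈ 72.12 million.

About 72.12 million are not in the labor force.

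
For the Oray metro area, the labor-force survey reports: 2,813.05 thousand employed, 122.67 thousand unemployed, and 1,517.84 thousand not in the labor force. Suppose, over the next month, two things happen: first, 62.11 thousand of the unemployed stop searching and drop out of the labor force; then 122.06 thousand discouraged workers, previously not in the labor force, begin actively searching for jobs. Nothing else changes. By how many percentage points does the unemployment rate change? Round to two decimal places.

Initially, labor force = 2,813.05 + 122.67 = 2,935.72 thousand, so u = 122.67/2,935.72 = 4.18%.
After the first change, unemployed and labor force both fall by 62.11 → E = 2,813.05, U = 60.56, labor force = 2,873.61 thousand.
After the second change, unemployed and labor force both rise by 122.06 → E = 2,813.05, U = 182.62, labor force = 2,995.67 thousand.
New unemployment rate = 182.62 / 2,995.67 = 6.10%.
Change = 6.10% − 4.18% = +1.92 percentage points.

The unemployment rate changes by +1.92 percentage points.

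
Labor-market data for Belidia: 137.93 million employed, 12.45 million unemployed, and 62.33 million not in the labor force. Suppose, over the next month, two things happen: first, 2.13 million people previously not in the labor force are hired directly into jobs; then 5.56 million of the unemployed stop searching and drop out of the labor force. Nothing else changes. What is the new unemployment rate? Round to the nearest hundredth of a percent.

New unemployment rate ≈ 4.69%.

Initially, labor force = 137.93 + 12.45 = 150.38 million, so u = 12.45/150.38 = 8.28%.
After the first change, employed and labor force both rise by 2.13; unemployed unchanged → E = 140.06, U = 12.45, labor force = 152.51 million.
After the second change, unemployed and labor force both fall by 5.56 → E = 140.06, U = 6.89, labor force = 146.95 million.
New unemployment rate = 6.89 / 146.95 = 4.69%.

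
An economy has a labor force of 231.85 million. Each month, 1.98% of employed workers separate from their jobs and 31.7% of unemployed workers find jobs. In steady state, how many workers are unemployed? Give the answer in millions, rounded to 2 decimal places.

Steady-state unemployment rate u* = s/(s+f) = 1.98/(1.98+31.7) = 0.058789.
Unemployed = u* × labor force = 0.058789 × 231.85 ≈ 13.63 million.

About 13.63 million are unemployed in steady state.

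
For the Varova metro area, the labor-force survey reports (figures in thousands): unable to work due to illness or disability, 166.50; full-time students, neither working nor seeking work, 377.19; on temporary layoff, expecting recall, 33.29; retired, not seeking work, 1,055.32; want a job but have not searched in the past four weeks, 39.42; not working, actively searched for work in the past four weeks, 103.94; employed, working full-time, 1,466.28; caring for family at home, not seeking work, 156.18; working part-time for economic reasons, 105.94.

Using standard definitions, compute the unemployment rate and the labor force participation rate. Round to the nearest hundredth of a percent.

Employed = 1,466.28 + 105.94 = 1,572.22 thousand (anyone who worked, including part-time for economic reasons, counts as employed).
Unemployed = 33.29 + 103.94 = 137.23 thousand (jobless and actively searching, or on temporary layoff).
Labor force = 1,572.22 + 137.23 = 1,709.45 thousand.
Not in labor force = 166.50 + 377.19 + 1,055.32 + 39.42 + 156.18 = 1,794.61 thousand (those not working and not actively searching are outside the labor force — including those who want a job but have given up searching).
Civilian working-age population = 1,709.45 + 1,794.61 = 3,504.06 thousand.
Unemployment rate = 137.23 / 1,709.45 = 8.03%.
Labor force participation rate = 1,709.45 / 3,504.06 = 48.78%.

Unemployment rate ≈ 8.03%; labor force participation rate ≈ 48.78%.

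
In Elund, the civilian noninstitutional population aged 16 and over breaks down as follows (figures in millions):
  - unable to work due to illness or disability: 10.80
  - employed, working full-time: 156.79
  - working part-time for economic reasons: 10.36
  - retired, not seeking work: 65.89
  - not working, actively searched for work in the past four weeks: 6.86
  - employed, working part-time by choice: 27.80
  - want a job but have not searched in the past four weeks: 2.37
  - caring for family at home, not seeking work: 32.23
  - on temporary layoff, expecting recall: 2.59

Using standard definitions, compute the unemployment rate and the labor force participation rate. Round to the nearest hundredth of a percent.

Employed = 156.79 + 10.36 + 27.80 = 194.95 million (anyone who worked, including part-time for economic reasons, counts as employed).
Unemployed = 6.86 + 2.59 = 9.45 million (jobless and actively searching, or on temporary layoff).
Labor force = 194.95 + 9.45 = 204.40 million.
Not in labor force = 10.80 + 65.89 + 2.37 + 32.23 = 111.29 million (those not working and not actively searching are outside the labor force — including those who want a job but have given up searching).
Civilian working-age population = 204.40 + 111.29 = 315.69 million.
Unemployment rate = 9.45 / 204.40 = 4.62%.
Labor force participation rate = 204.40 / 315.69 = 64.75%.

Unemployment rate ≈ 4.62%; labor force participation rate ≈ 64.75%.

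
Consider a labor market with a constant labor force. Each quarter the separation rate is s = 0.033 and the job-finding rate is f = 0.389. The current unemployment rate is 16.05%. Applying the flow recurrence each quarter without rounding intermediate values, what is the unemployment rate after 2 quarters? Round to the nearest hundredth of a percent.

With a fixed labor force, u_{t+1} = u_t + s·(1−u_t) − f·u_t = u_t·(1−s−f) + s.
Here 1−s−f = 0.578 and s = 0.033.
u_1 = 0.160500 × 0.578 + 0.033 = 0.125769.
u_2 = 0.125769 × 0.578 + 0.033 = 0.105694.

Unemployment rate after two quarters ≈ 10.57%.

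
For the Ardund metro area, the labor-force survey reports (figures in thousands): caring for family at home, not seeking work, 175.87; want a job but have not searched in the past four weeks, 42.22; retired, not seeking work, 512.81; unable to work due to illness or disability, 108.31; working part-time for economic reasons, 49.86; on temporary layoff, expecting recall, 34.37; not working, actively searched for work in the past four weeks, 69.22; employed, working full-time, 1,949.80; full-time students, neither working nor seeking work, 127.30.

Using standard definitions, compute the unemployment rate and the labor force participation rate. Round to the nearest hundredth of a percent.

Employed = 49.86 + 1,949.80 = 1,999.66 thousand (anyone who worked, including part-time for economic reasons, counts as employed).
Unemployed = 34.37 + 69.22 = 103.59 thousand (jobless and actively searching, or on temporary layoff).
Labor force = 1,999.66 + 103.59 = 2,103.25 thousand.
Not in labor force = 175.87 + 42.22 + 512.81 + 108.31 + 127.30 = 966.51 thousand (those not working and not actively searching are outside the labor force — including those who want a job but have given up searching).
Civilian working-age population = 2,103.25 + 966.51 = 3,069.76 thousand.
Unemployment rate = 103.59 / 2,103.25 = 4.93%.
Labor force participation rate = 2,103.25 / 3,069.76 = 68.52%.

Unemployment rate ≈ 4.93%; labor force participation rate ≈ 68.52%.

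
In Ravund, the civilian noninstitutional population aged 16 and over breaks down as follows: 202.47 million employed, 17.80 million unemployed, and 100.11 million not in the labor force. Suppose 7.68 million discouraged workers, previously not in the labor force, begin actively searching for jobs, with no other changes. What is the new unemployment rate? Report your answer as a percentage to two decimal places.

New unemployment rate ≈ 11.18%.

Initially, labor force = 202.47 + 17.80 = 220.27 million, so u = 17.80/220.27 = 8.08%.
After the change, unemployed and labor force both rise by 7.68 → E = 202.47, U = 25.48, labor force = 227.95 million.
New unemployment rate = 25.48 / 227.95 = 11.18%.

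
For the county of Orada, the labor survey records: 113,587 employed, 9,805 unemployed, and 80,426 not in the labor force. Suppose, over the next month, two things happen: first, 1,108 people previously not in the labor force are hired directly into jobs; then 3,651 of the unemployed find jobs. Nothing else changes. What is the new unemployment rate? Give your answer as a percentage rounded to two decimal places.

Initially, labor force = 113,587 + 9,805 = 123,392, so u = 9,805/123,392 = 7.95%.
After the first change, employed and labor force both rise by 1,108; unemployed unchanged → E = 114,695, U = 9,805, labor force = 124,500.
After the second change, unemployed falls and employed rises by 3,651; labor force unchanged → E = 118,346, U = 6,154, labor force = 124,500.
New unemployment rate = 6,154 / 124,500 = 4.94%.

New unemployment rate ≈ 4.94%.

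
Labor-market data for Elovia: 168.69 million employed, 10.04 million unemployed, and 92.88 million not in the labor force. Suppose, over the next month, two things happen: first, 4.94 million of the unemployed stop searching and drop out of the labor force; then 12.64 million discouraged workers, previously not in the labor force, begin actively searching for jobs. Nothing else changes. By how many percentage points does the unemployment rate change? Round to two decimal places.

Initially, labor force = 168.69 + 10.04 = 178.73 million, so u = 10.04/178.73 = 5.62%.
After the first change, unemployed and labor force both fall by 4.94 → E = 168.69, U = 5.10, labor force = 173.79 million.
After the second change, unemployed and labor force both rise by 12.64 → E = 168.69, U = 17.74, labor force = 186.43 million.
New unemployment rate = 17.74 / 186.43 = 9.52%.
Change = 9.52% − 5.62% = +3.90 percentage points.

The unemployment rate changes by +3.90 percentage points.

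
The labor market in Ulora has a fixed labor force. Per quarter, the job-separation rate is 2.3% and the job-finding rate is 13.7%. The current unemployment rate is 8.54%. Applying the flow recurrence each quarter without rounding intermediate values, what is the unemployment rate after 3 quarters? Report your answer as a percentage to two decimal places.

Unemployment rate after three quarters ≈ 10.92%.

With a fixed labor force, u_{t+1} = u_t + s·(1−u_t) − f·u_t = u_t·(1−s−f) + s.
Here 1−s−f = 0.840 and s = 0.023.
u_1 = 0.085400 × 0.840 + 0.023 = 0.094736.
u_2 = 0.094736 × 0.840 + 0.023 = 0.102578.
u_3 = 0.102578 × 0.840 + 0.023 = 0.109166.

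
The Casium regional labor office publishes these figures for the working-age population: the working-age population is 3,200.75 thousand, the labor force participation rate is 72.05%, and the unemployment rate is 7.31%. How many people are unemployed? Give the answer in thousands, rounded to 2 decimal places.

Labor force = 0.7205 × 3,200.75 = 2,306.14 thousand.
Unemployed = 0.0731 × 2,306.14 ≈ 168.58 thousand.

About 168.58 thousand are unemployed.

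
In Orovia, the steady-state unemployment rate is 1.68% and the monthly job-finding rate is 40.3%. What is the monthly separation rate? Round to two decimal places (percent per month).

Separation rate ≈ 0.69% per month.

From u* = s/(s+f): s = u·f/(1−u).
s = 0.0168 × 40.3 / (1 − 0.0168) = 0.6770 / 0.9832 ≈ 0.69% per month.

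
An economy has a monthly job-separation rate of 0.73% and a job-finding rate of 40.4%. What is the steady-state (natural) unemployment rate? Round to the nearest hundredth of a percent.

At steady state the flows balance: s·E = f·U, so U/(E+U) = s/(s+f).
u* = 0.73 / (0.73 + 40.4) = 0.73 / 41.13 = 1.77%.

Steady-state unemployment rate ≈ 1.77%.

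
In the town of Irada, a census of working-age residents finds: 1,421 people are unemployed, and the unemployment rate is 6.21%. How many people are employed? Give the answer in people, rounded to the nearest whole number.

About 21,461 are employed.

Labor force = U / u = 1,421 / 0.0621 ≈ 22,882.
Employed = labor force − unemployed = 22,882 − 1,421 = 21,461.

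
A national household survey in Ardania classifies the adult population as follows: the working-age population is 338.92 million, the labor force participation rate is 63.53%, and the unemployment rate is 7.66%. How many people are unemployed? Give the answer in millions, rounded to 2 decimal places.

Labor force = 0.6353 × 338.92 = 215.32 million.
Unemployed = 0.0766 × 215.32 ≈ 16.49 million.

About 16.49 million are unemployed.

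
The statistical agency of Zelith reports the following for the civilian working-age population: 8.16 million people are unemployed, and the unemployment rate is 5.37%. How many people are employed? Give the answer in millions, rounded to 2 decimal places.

Labor force = U / u = 8.16 / 0.0537 ≈ 151.96 million.
Employed = labor force − unemployed = 151.96 − 8.16 = 143.80 million.

About 143.80 million are employed.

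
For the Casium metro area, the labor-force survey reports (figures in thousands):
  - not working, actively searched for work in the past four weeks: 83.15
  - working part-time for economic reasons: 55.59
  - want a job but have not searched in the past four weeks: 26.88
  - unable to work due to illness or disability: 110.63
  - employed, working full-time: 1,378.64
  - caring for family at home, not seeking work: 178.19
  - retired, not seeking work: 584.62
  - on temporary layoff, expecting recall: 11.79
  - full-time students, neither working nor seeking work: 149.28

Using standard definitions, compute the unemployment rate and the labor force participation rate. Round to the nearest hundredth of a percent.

Employed = 55.59 + 1,378.64 = 1,434.23 thousand (anyone who worked, including part-time for economic reasons, counts as employed).
Unemployed = 83.15 + 11.79 = 94.94 thousand (jobless and actively searching, or on temporary layoff).
Labor force = 1,434.23 + 94.94 = 1,529.17 thousand.
Not in labor force = 26.88 + 110.63 + 178.19 + 584.62 + 149.28 = 1,049.60 thousand (those not working and not actively searching are outside the labor force — including those who want a job but have given up searching).
Civilian working-age population = 1,529.17 + 1,049.60 = 2,578.77 thousand.
Unemployment rate = 94.94 / 1,529.17 = 6.21%.
Labor force participation rate = 1,529.17 / 2,578.77 = 59.30%.

Unemployment rate ≈ 6.21%; labor force participation rate ≈ 59.30%.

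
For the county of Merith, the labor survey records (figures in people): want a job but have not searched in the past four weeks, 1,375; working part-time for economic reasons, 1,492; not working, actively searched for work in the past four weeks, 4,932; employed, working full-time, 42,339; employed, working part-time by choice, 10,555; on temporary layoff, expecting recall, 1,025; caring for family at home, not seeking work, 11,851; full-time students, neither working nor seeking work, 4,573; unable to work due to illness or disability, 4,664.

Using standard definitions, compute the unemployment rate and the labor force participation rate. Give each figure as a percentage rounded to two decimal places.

Employed = 1,492 + 42,339 + 10,555 = 54,386 (anyone who worked, including part-time for economic reasons, counts as employed).
Unemployed = 4,932 + 1,025 = 5,957 (jobless and actively searching, or on temporary layoff).
Labor force = 54,386 + 5,957 = 60,343.
Not in labor force = 1,375 + 11,851 + 4,573 + 4,664 = 22,463 (those not working and not actively searching are outside the labor force — including those who want a job but have given up searching).
Civilian working-age population = 60,343 + 22,463 = 82,806.
Unemployment rate = 5,957 / 60,343 = 9.87%.
Labor force participation rate = 60,343 / 82,806 = 72.87%.

Unemployment rate ≈ 9.87%; labor force participation rate ≈ 72.87%.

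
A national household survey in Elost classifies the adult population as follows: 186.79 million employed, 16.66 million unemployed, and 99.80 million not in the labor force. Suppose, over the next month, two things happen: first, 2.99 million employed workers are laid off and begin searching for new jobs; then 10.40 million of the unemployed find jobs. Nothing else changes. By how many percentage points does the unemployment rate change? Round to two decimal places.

Initially, labor force = 186.79 + 16.66 = 203.45 million, so u = 16.66/203.45 = 8.19%.
After the first change, employed falls and unemployed rises by 2.99; labor force unchanged → E = 183.80, U = 19.65, labor force = 203.45 million.
After the second change, unemployed falls and employed rises by 10.40; labor force unchanged → E = 194.20, U = 9.25, labor force = 203.45 million.
New unemployment rate = 9.25 / 203.45 = 4.55%.
Change = 4.55% − 8.19% = −3.64 percentage points.

The unemployment rate changes by −3.64 percentage points.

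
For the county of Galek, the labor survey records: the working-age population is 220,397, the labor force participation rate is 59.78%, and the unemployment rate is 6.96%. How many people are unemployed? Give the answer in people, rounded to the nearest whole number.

Labor force = 0.5978 × 220,397 = 131,753.
Unemployed = 0.0696 × 131,753 ≈ 9,170.

About 9,170 are unemployed.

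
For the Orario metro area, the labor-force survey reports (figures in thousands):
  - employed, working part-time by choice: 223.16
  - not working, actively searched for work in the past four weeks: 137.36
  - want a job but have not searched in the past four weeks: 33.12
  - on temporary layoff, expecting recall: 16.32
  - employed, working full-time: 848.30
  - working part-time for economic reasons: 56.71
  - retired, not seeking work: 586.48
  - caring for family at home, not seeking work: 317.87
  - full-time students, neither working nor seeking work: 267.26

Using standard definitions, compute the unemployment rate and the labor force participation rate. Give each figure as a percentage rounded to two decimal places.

Unemployment rate ≈ 11.99%; labor force participation rate ≈ 51.55%.

Employed = 223.16 + 848.30 + 56.71 = 1,128.17 thousand (anyone who worked, including part-time for economic reasons, counts as employed).
Unemployed = 137.36 + 16.32 = 153.68 thousand (jobless and actively searching, or on temporary layoff).
Labor force = 1,128.17 + 153.68 = 1,281.85 thousand.
Not in labor force = 33.12 + 586.48 + 317.87 + 267.26 = 1,204.73 thousand (those not working and not actively searching are outside the labor force — including those who want a job but have given up searching).
Civilian working-age population = 1,281.85 + 1,204.73 = 2,486.58 thousand.
Unemployment rate = 153.68 / 1,281.85 = 11.99%.
Labor force participation rate = 1,281.85 / 2,486.58 = 51.55%.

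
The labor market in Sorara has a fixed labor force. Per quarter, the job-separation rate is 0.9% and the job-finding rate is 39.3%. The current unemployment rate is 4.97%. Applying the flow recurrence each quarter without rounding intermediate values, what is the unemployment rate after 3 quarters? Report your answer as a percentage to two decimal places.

With a fixed labor force, u_{t+1} = u_t + s·(1−u_t) − f·u_t = u_t·(1−s−f) + s.
Here 1−s−f = 0.598 and s = 0.009.
u_1 = 0.049700 × 0.598 + 0.009 = 0.038721.
u_2 = 0.038721 × 0.598 + 0.009 = 0.032155.
u_3 = 0.032155 × 0.598 + 0.009 = 0.028229.

Unemployment rate after three quarters ≈ 2.82%.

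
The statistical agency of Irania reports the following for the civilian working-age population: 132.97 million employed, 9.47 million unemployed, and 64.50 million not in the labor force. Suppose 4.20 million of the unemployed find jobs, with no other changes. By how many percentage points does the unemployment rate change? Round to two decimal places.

Initially, labor force = 132.97 + 9.47 = 142.44 million, so u = 9.47/142.44 = 6.65%.
After the change, unemployed falls and employed rises by 4.20; labor force unchanged → E = 137.17, U = 5.27, labor force = 142.44 million.
New unemployment rate = 5.27 / 142.44 = 3.70%.
Change = 3.70% − 6.65% = −2.95 percentage points.

The unemployment rate changes by −2.95 percentage points.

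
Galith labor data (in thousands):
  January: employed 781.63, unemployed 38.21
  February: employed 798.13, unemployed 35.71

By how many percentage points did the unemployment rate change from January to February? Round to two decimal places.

January: labor force = 781.63 + 38.21 = 819.84; u = 38.21/819.84 = 4.66%.
February: labor force = 798.13 + 35.71 = 833.84; u = 35.71/833.84 = 4.28%.
Change = 4.28% − 4.66% = −0.38 pp.

The unemployment rate changed by −0.38 percentage points.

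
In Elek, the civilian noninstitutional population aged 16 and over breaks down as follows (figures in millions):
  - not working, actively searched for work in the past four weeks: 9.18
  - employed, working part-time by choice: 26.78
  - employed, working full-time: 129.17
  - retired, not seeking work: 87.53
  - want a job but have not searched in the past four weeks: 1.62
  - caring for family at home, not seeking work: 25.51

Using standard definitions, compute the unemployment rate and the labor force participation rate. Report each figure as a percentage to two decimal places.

Unemployment rate ≈ 5.56%; labor force participation rate ≈ 59.02%.

Employed = 26.78 + 129.17 = 155.95 million.
Unemployed = 9.18 million.
Labor force = 155.95 + 9.18 = 165.13 million.
Not in labor force = 87.53 + 1.62 + 25.51 = 114.66 million (those not working and not actively searching are outside the labor force — including those who want a job but have given up searching).
Civilian working-age population = 165.13 + 114.66 = 279.79 million.
Unemployment rate = 9.18 / 165.13 = 5.56%.
Labor force participation rate = 165.13 / 279.79 = 59.02%.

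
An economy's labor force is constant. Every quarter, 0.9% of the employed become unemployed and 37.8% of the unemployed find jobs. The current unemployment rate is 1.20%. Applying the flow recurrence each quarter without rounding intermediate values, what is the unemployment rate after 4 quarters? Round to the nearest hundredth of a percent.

With a fixed labor force, u_{t+1} = u_t + s·(1−u_t) − f·u_t = u_t·(1−s−f) + s.
Here 1−s−f = 0.613 and s = 0.009.
u_1 = 0.012000 × 0.613 + 0.009 = 0.016356.
u_2 = 0.016356 × 0.613 + 0.009 = 0.019026.
u_3 = 0.019026 × 0.613 + 0.009 = 0.020663.
u_4 = 0.020663 × 0.613 + 0.009 = 0.021666.

Unemployment rate after four quarters ≈ 2.17%.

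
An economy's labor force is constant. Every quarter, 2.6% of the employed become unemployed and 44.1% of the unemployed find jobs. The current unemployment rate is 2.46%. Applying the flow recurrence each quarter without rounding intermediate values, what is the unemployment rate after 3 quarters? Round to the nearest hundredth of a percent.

With a fixed labor force, u_{t+1} = u_t + s·(1−u_t) − f·u_t = u_t·(1−s−f) + s.
Here 1−s−f = 0.533 and s = 0.026.
u_1 = 0.024600 × 0.533 + 0.026 = 0.039112.
u_2 = 0.039112 × 0.533 + 0.026 = 0.046847.
u_3 = 0.046847 × 0.533 + 0.026 = 0.050969.

Unemployment rate after three quarters ≈ 5.10%.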